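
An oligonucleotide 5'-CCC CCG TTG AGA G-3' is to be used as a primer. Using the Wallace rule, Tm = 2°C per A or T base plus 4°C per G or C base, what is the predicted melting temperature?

Scanning the sequence gives A=2, T=2, G=4, C=5.
AT pairs contribute 4, GC pairs contribute 9.
Tm = 2×4 + 4×9 = 44°C

44°C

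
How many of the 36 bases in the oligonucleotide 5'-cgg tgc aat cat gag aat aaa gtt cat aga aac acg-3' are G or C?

14

Base counts: G=8, T=7, A=15, C=6
G+C = 8 + 6 = 14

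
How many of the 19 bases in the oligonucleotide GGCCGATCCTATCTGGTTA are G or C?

10

Counting bases: T=6, C=5, A=3, G=5
G+C = 5 + 5 = 10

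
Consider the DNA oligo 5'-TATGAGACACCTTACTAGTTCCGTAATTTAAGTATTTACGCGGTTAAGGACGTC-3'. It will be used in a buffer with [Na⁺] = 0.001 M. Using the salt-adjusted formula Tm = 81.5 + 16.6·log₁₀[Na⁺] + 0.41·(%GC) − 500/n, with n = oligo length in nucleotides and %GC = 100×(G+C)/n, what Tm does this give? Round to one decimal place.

38.4°C

Length n = 54. Scanning the sequence gives A=15, T=18, G=11, C=10.
G+C = 21, so %GC = 21/54 × 100 = 38.889%
Salt term: 16.6 × (-3) = -49.8
GC term: 0.41 × 38.889 = 15.944; length term: −500/54 = −9.259
Tm = 81.5 + (-49.8) + 15.944 − 9.259 = 38.385 → 38.4°C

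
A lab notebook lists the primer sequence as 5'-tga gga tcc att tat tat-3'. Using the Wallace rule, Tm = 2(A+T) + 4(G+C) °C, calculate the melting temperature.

T=8, A=5, C=2, G=3
So N_AT = 13 and N_GC = 5.
Tm = 2×13 + 4×5 = 46°C

46°C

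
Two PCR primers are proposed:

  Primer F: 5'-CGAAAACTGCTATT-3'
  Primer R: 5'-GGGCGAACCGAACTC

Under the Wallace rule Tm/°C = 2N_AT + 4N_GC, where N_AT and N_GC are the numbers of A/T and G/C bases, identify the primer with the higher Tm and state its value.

Primer F: A+T=9, G+C=5 → Tm = 2(9)+4(5) = 38°C
Primer R: A+T=5, G+C=10 → Tm = 2(5)+4(10) = 50°C
38°C vs 50°C → primer R is higher.

Primer R, 50°C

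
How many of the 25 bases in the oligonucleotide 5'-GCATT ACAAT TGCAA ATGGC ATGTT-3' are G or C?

C=4, G=5, A=8, T=8
Total G or C: 5 + 4 = 9

9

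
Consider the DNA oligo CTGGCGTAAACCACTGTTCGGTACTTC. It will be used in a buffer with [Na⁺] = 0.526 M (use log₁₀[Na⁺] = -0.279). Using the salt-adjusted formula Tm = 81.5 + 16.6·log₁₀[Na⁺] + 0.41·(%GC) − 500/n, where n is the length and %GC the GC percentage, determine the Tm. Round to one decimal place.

Length n = 27. Base counts: T=8, C=8, A=5, G=6
G+C = 14, so %GC = 14/27 × 100 = 51.852%
Salt term: 16.6 × (-0.279) = -4.631
GC term: 0.41 × 51.852 = 21.259; length term: −500/27 = −18.519
Tm = 81.5 + (-4.631) + 21.259 − 18.519 = 79.609 → 79.6°C

79.6°C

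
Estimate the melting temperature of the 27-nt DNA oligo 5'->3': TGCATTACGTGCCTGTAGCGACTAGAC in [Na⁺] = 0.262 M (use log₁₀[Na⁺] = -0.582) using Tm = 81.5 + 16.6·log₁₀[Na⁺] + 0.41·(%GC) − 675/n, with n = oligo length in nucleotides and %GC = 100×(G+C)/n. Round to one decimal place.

68.1°C

Length n = 27. Counting bases: G=7, T=7, C=7, A=6
G+C = 14, so %GC = 14/27 × 100 = 51.852%
Salt term: 16.6 × (-0.582) = -9.661
GC term: 0.41 × 51.852 = 21.259; length term: −675/27 = −25
Tm = 81.5 + (-9.661) + 21.259 − 25 = 68.098 → 68.1°C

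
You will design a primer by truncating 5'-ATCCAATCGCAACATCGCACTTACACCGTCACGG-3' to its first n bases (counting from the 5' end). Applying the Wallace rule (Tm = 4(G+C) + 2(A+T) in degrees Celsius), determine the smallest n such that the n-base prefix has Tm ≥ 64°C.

n = 22

First 21 bases: ATCCAATCGCAACATCGCACT → Tm = 62°C (< 64°C)
First 22 bases: ATCCAATCGCAACATCGCACTT → Tm = 64°C (≥ 64°C)
Since every base adds ≥2°C, Tm only increases with n, so the threshold is first crossed at n = 22.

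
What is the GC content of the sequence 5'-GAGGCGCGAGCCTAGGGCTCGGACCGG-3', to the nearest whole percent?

78%

Scanning the sequence gives G=13, T=2, A=4, C=8.
G+C = 13 + 8 = 21 out of 27 bases
%GC = 21/27 × 100 = 77.78% ≈ 78%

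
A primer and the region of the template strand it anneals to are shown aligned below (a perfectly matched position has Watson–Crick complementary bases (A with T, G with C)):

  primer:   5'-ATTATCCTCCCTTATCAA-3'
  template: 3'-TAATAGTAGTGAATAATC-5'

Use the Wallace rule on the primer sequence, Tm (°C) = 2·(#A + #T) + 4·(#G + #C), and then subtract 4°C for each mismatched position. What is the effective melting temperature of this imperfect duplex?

32°C

Primer base counts: A=5, T=7, G=0, C=6 → A+T=12, G+C=6
Perfect-match Tm = 2(12) + 4(6) = 24 + 24 = 48°C
Mismatches (positions where the bases are not complementary): 4 (at positions 7, 10, 16, 18)
Effective Tm = 48 − 4×4 = 48 − 16 = 32°C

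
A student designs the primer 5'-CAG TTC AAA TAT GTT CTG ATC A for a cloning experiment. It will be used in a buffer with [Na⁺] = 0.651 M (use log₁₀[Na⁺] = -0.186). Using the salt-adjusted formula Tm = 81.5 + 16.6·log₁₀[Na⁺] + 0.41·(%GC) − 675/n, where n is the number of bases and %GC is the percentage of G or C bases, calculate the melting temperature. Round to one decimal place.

60.8°C

Length n = 22. Base counts: G=3, C=4, A=7, T=8
G+C = 7, so %GC = 7/22 × 100 = 31.818%
Salt term: 16.6 × (-0.186) = -3.088
GC term: 0.41 × 31.818 = 13.045; length term: −675/22 = −30.682
Tm = 81.5 + (-3.088) + 13.045 − 30.682 = 60.775 → 60.8°C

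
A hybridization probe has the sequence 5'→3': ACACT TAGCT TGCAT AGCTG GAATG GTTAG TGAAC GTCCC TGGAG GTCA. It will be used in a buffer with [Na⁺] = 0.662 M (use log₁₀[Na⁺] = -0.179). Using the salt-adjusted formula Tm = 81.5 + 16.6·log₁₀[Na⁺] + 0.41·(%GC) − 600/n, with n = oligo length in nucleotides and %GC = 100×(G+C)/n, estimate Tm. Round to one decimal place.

86.4°C

Length n = 49. Counting bases: T=13, C=10, G=14, A=12
G+C = 24, so %GC = 24/49 × 100 = 48.98%
Salt term: 16.6 × (-0.179) = -2.971
GC term: 0.41 × 48.98 = 20.082; length term: −600/49 = −12.245
Tm = 81.5 + (-2.971) + 20.082 − 12.245 = 86.366 → 86.4°C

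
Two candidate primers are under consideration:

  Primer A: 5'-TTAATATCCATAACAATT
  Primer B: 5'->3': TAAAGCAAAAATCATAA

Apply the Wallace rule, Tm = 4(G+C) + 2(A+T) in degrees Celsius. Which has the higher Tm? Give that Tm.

Primer A: A+T=15, G+C=3 → Tm = 2(15)+4(3) = 42°C
Primer B: A+T=14, G+C=3 → Tm = 2(14)+4(3) = 40°C
42°C vs 40°C → primer A is higher.

Primer A, 42°C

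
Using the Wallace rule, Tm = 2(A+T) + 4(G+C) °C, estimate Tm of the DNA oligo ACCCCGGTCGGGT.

Counting bases: C=5, G=5, T=2, A=1
AT pairs contribute 3, GC pairs contribute 10.
Tm = 2×3 + 4×10 = 46°C

46°C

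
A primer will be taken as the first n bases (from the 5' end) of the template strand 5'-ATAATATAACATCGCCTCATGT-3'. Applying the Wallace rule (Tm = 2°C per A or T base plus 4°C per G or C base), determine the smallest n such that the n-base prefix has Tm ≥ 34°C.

First 13 bases: ATAATATAACATC → Tm = 30°C (< 34°C)
First 14 bases: ATAATATAACATCG → Tm = 34°C (≥ 34°C)
Each additional base adds 2°C (A/T) or 4°C (G/C), so Tm is non-decreasing in n; n = 14 is the first length to reach 34°C.

n = 14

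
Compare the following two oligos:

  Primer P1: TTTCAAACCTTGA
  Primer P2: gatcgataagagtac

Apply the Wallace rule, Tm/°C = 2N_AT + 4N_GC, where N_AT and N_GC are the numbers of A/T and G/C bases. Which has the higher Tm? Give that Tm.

Primer P2, 42°C

Primer P1: A+T=9, G+C=4 → Tm = 2(9)+4(4) = 34°C
Primer P2: A+T=9, G+C=6 → Tm = 2(9)+4(6) = 42°C
34°C vs 42°C → primer P2 is higher.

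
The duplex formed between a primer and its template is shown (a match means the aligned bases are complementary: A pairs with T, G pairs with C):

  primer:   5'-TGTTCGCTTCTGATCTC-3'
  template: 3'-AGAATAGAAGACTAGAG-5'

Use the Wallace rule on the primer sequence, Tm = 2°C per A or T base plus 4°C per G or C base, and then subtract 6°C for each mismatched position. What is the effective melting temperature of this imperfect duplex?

Primer base counts: A=1, T=8, G=3, C=5 → A+T=9, G+C=8
Perfect-match Tm = 2(9) + 4(8) = 18 + 32 = 50°C
Mismatches (positions where the bases are not complementary): 3 (at positions 2, 5, 6)
Effective Tm = 50 − 3×6 = 50 − 18 = 32°C

32°C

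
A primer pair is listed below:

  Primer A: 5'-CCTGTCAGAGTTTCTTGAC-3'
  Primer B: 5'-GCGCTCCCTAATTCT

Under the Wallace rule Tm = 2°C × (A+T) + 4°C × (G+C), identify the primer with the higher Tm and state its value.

Primer A, 56°C

Primer A: A+T=10, G+C=9 → Tm = 2(10)+4(9) = 56°C
Primer B: A+T=7, G+C=8 → Tm = 2(7)+4(8) = 46°C
56°C vs 46°C → primer A is higher.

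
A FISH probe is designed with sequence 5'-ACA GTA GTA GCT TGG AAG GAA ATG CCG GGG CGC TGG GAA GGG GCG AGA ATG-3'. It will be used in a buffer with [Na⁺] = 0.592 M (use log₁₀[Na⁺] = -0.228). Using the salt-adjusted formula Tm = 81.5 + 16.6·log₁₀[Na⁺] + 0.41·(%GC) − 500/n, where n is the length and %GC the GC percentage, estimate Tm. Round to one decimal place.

Length n = 51. Counting bases: T=7, G=23, C=7, A=14
G+C = 30, so %GC = 30/51 × 100 = 58.824%
Salt term: 16.6 × (-0.228) = -3.785
GC term: 0.41 × 58.824 = 24.118; length term: −500/51 = −9.804
Tm = 81.5 + (-3.785) + 24.118 − 9.804 = 92.029 → 92.0°C

92.0°C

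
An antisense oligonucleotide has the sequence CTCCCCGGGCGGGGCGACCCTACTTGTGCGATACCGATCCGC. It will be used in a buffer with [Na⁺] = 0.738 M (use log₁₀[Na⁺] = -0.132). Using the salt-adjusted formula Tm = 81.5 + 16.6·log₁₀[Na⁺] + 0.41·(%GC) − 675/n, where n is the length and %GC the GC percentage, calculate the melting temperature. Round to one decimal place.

92.5°C

Length n = 42. Scanning the sequence gives C=17, T=7, A=5, G=13.
G+C = 30, so %GC = 30/42 × 100 = 71.429%
Salt term: 16.6 × (-0.132) = -2.191
GC term: 0.41 × 71.429 = 29.286; length term: −675/42 = −16.071
Tm = 81.5 + (-2.191) + 29.286 − 16.071 = 92.524 → 92.5°C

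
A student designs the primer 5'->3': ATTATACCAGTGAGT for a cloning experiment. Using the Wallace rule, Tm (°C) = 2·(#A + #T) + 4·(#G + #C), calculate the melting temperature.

Scanning the sequence gives T=5, A=5, C=2, G=3.
AT pairs contribute 10, GC pairs contribute 5.
Tm = 4·5 + 2·10 = 20 + 20 = 40°C

40°C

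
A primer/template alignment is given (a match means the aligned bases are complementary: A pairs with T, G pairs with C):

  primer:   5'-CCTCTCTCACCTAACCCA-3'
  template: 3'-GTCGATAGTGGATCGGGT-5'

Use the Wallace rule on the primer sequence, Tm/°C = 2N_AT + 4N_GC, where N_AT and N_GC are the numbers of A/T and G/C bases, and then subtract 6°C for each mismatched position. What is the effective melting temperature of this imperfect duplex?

Primer base counts: A=4, T=4, G=0, C=10 → A+T=8, G+C=10
Perfect-match Tm = 2(8) + 4(10) = 16 + 40 = 56°C
Mismatches (positions where the bases are not complementary): 4 (at positions 2, 3, 6, 14)
Effective Tm = 56 − 4×6 = 56 − 24 = 32°C

32°C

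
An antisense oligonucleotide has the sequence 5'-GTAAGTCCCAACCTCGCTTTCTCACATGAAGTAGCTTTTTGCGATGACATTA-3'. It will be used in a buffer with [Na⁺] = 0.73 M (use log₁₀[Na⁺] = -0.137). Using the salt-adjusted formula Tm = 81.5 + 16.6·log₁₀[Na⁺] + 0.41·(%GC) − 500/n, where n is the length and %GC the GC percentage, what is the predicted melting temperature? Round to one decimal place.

87.0°C

Length n = 52. G=9, T=17, C=13, A=13
G+C = 22, so %GC = 22/52 × 100 = 42.308%
Salt term: 16.6 × (-0.137) = -2.274
GC term: 0.41 × 42.308 = 17.346; length term: −500/52 = −9.615
Tm = 81.5 + (-2.274) + 17.346 − 9.615 = 86.957 → 87.0°C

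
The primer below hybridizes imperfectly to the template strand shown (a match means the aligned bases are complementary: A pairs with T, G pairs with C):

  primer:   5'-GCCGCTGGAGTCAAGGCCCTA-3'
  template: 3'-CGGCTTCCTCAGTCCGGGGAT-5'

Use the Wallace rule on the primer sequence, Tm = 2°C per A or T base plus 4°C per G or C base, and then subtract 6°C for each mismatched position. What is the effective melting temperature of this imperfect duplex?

46°C

Primer base counts: A=4, T=3, G=7, C=7 → A+T=7, G+C=14
Perfect-match Tm = 2(7) + 4(14) = 14 + 56 = 70°C
Mismatches (positions where the bases are not complementary): 4 (at positions 5, 6, 14, 16)
Effective Tm = 70 − 4×6 = 70 − 24 = 46°C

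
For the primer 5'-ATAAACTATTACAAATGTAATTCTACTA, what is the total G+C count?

Scanning the sequence gives T=10, C=4, G=1, A=13.
G+C = 1 + 4 = 5

5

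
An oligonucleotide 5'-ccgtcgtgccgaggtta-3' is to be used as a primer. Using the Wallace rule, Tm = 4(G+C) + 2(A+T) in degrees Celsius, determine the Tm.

56°C

Counting bases: T=4, A=2, G=6, C=5
So N_AT = 6 and N_GC = 11.
Tm = 4·11 + 2·6 = 44 + 12 = 56°C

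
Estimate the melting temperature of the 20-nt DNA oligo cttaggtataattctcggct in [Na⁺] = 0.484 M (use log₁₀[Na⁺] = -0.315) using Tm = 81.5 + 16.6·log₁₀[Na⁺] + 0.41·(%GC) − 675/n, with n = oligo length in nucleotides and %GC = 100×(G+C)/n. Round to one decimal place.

Length n = 20. Base counts: G=4, T=8, C=4, A=4
G+C = 8, so %GC = 8/20 × 100 = 40%
Salt term: 16.6 × (-0.315) = -5.229
GC term: 0.41 × 40 = 16.4; length term: −675/20 = −33.75
Tm = 81.5 + (-5.229) + 16.4 − 33.75 = 58.921 → 58.9°C

58.9°C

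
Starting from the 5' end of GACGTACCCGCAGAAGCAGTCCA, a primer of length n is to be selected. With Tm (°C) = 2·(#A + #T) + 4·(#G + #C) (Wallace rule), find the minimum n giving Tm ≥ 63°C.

First 19 bases: GACGTACCCGCAGAAGCAG → Tm = 62°C (< 63°C)
First 20 bases: GACGTACCCGCAGAAGCAGT → Tm = 64°C (≥ 63°C)
Since every base adds ≥2°C, Tm only increases with n, so the threshold is first crossed at n = 20.

n = 20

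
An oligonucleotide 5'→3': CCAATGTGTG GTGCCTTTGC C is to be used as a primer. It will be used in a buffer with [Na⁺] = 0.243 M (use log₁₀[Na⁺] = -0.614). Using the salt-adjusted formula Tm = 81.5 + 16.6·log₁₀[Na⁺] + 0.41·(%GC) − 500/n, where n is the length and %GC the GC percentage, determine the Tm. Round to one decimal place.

Length n = 21. Counting bases: C=6, T=7, A=2, G=6
G+C = 12, so %GC = 12/21 × 100 = 57.143%
Salt term: 16.6 × (-0.614) = -10.192
GC term: 0.41 × 57.143 = 23.429; length term: −500/21 = −23.81
Tm = 81.5 + (-10.192) + 23.429 − 23.81 = 70.927 → 70.9°C

70.9°C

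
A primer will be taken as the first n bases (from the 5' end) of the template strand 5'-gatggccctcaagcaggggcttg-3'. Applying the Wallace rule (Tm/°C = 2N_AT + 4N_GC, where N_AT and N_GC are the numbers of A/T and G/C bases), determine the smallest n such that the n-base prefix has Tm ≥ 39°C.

First 12 bases: GATGGCCCTCAA → Tm = 38°C (< 39°C)
First 13 bases: GATGGCCCTCAAG → Tm = 42°C (≥ 39°C)
Since every base adds ≥2°C, Tm only increases with n, so the threshold is first crossed at n = 13.

n = 13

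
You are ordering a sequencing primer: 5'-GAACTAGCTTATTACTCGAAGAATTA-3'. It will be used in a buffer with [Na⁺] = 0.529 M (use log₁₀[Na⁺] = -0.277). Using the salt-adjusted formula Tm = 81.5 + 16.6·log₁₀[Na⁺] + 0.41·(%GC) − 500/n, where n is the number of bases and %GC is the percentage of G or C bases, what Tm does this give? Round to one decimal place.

70.3°C

Length n = 26. Scanning the sequence gives T=8, A=10, G=4, C=4.
G+C = 8, so %GC = 8/26 × 100 = 30.769%
Salt term: 16.6 × (-0.277) = -4.598
GC term: 0.41 × 30.769 = 12.615; length term: −500/26 = −19.231
Tm = 81.5 + (-4.598) + 12.615 − 19.231 = 70.286 → 70.3°C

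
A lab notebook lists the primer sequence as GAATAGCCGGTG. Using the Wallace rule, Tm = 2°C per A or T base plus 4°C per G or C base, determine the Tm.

Counting bases: C=2, T=2, G=5, A=3
AT pairs contribute 5, GC pairs contribute 7.
Tm = 2×5 + 4×7 = 38°C

38°C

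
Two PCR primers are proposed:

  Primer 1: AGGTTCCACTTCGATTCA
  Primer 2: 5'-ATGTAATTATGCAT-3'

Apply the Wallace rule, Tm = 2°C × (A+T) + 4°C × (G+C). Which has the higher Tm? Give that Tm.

Primer 1, 52°C

Primer 1: A+T=10, G+C=8 → Tm = 2(10)+4(8) = 52°C
Primer 2: A+T=11, G+C=3 → Tm = 2(11)+4(3) = 34°C
52°C vs 34°C → primer 1 is higher.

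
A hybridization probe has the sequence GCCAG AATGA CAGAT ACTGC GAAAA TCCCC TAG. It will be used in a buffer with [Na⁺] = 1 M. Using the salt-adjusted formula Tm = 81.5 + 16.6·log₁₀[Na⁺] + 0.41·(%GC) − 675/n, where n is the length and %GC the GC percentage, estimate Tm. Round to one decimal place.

80.9°C

Length n = 33. Counting bases: C=9, A=12, G=7, T=5
G+C = 16, so %GC = 16/33 × 100 = 48.485%
Salt term: 16.6 × (0) = 0
GC term: 0.41 × 48.485 = 19.879; length term: −675/33 = −20.455
Tm = 81.5 + (0) + 19.879 − 20.455 = 80.924 → 80.9°C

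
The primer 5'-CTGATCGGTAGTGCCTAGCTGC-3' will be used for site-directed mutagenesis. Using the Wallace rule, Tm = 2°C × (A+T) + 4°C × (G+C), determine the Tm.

70°C

Counting bases: A=3, T=6, C=6, G=7
So N_AT = 9 and N_GC = 13.
Tm = 4·13 + 2·9 = 52 + 18 = 70°C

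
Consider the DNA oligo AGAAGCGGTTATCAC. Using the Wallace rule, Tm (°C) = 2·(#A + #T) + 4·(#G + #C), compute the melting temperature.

Scanning the sequence gives C=3, T=3, G=4, A=5.
A+T = 8, G+C = 7
Tm = 2(8) + 4(7) = 16 + 28 = 44°C

44°C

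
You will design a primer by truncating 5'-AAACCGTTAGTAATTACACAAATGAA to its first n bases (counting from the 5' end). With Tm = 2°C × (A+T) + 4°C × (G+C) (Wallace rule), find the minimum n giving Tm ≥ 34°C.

n = 13

First 12 bases: AAACCGTTAGTA → Tm = 32°C (< 34°C)
First 13 bases: AAACCGTTAGTAA → Tm = 34°C (≥ 34°C)
Since every base adds ≥2°C, Tm only increases with n, so the threshold is first crossed at n = 13.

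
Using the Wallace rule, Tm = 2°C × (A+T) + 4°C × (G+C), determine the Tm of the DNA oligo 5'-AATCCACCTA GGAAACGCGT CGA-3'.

70°C

Counting bases: T=3, A=8, G=5, C=7
A+T = 11, G+C = 12
Tm = 2(11) + 4(12) = 22 + 48 = 70°C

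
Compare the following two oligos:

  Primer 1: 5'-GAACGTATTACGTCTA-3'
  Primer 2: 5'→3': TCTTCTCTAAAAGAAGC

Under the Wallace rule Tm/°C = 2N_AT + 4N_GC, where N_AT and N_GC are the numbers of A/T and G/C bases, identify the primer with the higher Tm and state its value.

Primer 1: A+T=10, G+C=6 → Tm = 2(10)+4(6) = 44°C
Primer 2: A+T=11, G+C=6 → Tm = 2(11)+4(6) = 46°C
44°C vs 46°C → primer 2 is higher.

Primer 2, 46°C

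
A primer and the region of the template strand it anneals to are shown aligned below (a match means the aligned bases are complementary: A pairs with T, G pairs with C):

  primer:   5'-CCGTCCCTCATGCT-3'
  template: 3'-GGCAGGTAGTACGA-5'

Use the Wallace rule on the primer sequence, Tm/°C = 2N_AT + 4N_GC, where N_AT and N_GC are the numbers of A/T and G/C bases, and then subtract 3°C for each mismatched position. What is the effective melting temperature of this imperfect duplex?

Primer base counts: A=1, T=4, G=2, C=7 → A+T=5, G+C=9
Perfect-match Tm = 2(5) + 4(9) = 10 + 36 = 46°C
Mismatches (positions where the bases are not complementary): 1 (at position 7)
Effective Tm = 46 − 1×3 = 46 − 3 = 43°C

43°C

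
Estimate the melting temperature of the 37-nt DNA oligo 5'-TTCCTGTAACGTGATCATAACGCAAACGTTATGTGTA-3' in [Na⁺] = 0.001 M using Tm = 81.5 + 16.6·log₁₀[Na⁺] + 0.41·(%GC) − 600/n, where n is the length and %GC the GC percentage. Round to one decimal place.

Length n = 37. Base counts: G=7, A=11, C=7, T=12
G+C = 14, so %GC = 14/37 × 100 = 37.838%
Salt term: 16.6 × (-3) = -49.8
GC term: 0.41 × 37.838 = 15.514; length term: −600/37 = −16.216
Tm = 81.5 + (-49.8) + 15.514 − 16.216 = 30.998 → 31.0°C

31.0°C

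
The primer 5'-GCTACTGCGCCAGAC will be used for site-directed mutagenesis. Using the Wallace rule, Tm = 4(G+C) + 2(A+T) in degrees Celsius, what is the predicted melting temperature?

50°C

Counting bases: T=2, A=3, C=6, G=4
A+T = 5, G+C = 10
Tm = 2×5 + 4×10 = 50°C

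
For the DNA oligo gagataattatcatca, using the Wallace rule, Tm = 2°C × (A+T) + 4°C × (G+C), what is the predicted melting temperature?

40°C

A=7, C=2, G=2, T=5
AT pairs contribute 12, GC pairs contribute 4.
Tm = 4·4 + 2·12 = 16 + 24 = 40°C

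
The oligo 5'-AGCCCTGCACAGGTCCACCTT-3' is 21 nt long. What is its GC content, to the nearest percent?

62%

Base counts: T=4, G=4, A=4, C=9
G+C = 4 + 9 = 13 out of 21 bases
%GC = 13/21 × 100 = 61.9% ≈ 62%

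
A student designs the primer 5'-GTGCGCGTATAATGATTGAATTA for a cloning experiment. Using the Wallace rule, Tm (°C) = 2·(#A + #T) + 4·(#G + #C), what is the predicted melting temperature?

G=6, C=2, A=7, T=8
So N_AT = 15 and N_GC = 8.
Tm = 2×15 + 4×8 = 62°C

62°C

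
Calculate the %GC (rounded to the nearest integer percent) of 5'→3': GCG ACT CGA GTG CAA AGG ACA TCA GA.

54%

C=6, G=8, A=9, T=3
G+C = 8 + 6 = 14 out of 26 bases
%GC = 14/26 × 100 = 53.85% ≈ 54%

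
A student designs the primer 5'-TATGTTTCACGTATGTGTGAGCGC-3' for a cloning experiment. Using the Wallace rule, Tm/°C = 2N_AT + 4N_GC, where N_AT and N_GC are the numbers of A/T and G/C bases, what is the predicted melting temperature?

70°C

Scanning the sequence gives T=9, A=4, G=7, C=4.
AT pairs contribute 13, GC pairs contribute 11.
Tm = 2×13 + 4×11 = 70°C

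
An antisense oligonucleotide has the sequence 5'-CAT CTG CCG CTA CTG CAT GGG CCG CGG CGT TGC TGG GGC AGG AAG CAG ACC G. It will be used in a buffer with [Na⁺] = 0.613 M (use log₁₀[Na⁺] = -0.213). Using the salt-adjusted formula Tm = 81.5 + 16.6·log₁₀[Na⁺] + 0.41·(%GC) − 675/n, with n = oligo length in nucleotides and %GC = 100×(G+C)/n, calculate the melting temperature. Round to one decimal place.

Length n = 52. Counting bases: A=8, T=8, C=16, G=20
G+C = 36, so %GC = 36/52 × 100 = 69.231%
Salt term: 16.6 × (-0.213) = -3.536
GC term: 0.41 × 69.231 = 28.385; length term: −675/52 = −12.981
Tm = 81.5 + (-3.536) + 28.385 − 12.981 = 93.368 → 93.4°C

93.4°C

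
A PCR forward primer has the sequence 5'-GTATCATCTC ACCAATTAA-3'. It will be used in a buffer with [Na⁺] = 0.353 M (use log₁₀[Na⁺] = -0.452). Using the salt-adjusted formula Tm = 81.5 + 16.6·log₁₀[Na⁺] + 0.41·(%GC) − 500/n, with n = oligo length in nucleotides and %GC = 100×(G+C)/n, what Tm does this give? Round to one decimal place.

Length n = 19. Counting bases: G=1, T=6, A=7, C=5
G+C = 6, so %GC = 6/19 × 100 = 31.579%
Salt term: 16.6 × (-0.452) = -7.503
GC term: 0.41 × 31.579 = 12.947; length term: −500/19 = −26.316
Tm = 81.5 + (-7.503) + 12.947 − 26.316 = 60.628 → 60.6°C

60.6°C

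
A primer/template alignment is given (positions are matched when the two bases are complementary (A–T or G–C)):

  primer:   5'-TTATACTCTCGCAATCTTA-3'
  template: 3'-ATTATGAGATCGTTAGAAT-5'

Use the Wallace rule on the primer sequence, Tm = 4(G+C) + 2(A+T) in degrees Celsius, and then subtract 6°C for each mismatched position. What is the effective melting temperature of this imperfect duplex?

38°C

Primer base counts: A=5, T=8, G=1, C=5 → A+T=13, G+C=6
Perfect-match Tm = 2(13) + 4(6) = 26 + 24 = 50°C
Mismatches (positions where the bases are not complementary): 2 (at positions 2, 10)
Effective Tm = 50 − 2×6 = 50 − 12 = 38°C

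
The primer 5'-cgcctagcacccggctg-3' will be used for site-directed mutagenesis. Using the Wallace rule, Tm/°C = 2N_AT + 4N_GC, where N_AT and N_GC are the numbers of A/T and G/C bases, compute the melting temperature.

Counting bases: G=5, T=2, A=2, C=8
AT pairs contribute 4, GC pairs contribute 13.
Tm = 2×4 + 4×13 = 60°C

60°C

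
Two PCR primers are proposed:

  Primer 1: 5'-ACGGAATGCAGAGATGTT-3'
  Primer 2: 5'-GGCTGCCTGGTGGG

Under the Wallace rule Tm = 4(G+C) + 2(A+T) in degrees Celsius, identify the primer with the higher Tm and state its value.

Primer 1, 52°C

Primer 1: A+T=10, G+C=8 → Tm = 2(10)+4(8) = 52°C
Primer 2: A+T=3, G+C=11 → Tm = 2(3)+4(11) = 50°C
52°C vs 50°C → primer 1 is higher.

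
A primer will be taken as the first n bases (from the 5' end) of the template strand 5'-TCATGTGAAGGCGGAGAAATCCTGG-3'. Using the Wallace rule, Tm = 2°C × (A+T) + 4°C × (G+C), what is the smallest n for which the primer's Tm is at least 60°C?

First 20 bases: TCATGTGAAGGCGGAGAAAT → Tm = 58°C (< 60°C)
First 21 bases: TCATGTGAAGGCGGAGAAATC → Tm = 62°C (≥ 60°C)
Each additional base adds 2°C (A/T) or 4°C (G/C), so Tm is non-decreasing in n; n = 21 is the first length to reach 60°C.

n = 21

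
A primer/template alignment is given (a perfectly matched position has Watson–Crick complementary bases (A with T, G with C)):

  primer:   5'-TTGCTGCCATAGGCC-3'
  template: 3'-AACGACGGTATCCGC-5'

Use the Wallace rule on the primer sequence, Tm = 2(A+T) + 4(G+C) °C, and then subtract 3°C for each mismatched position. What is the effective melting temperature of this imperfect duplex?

Primer base counts: A=2, T=4, G=4, C=5 → A+T=6, G+C=9
Perfect-match Tm = 2(6) + 4(9) = 12 + 36 = 48°C
Mismatches (positions where the bases are not complementary): 1 (at position 15)
Effective Tm = 48 − 1×3 = 48 − 3 = 45°C

45°C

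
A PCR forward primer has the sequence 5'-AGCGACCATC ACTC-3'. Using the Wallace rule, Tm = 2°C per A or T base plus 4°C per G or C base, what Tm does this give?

Counting bases: C=6, G=2, T=2, A=4
So N_AT = 6 and N_GC = 8.
Tm = 4·8 + 2·6 = 32 + 12 = 44°C

44°C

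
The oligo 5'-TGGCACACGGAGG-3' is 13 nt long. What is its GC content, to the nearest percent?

69%

Counting bases: C=3, T=1, A=3, G=6
G+C = 6 + 3 = 9 out of 13 bases
%GC = 9/13 × 100 = 69.23% ≈ 69%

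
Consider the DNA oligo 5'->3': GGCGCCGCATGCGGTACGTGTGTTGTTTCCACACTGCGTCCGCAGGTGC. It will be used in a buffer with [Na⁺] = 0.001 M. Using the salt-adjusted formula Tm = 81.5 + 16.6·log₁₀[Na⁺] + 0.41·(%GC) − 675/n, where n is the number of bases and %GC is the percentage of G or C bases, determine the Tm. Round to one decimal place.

44.7°C

Length n = 49. Base counts: T=12, G=17, A=5, C=15
G+C = 32, so %GC = 32/49 × 100 = 65.306%
Salt term: 16.6 × (-3) = -49.8
GC term: 0.41 × 65.306 = 26.775; length term: −675/49 = −13.776
Tm = 81.5 + (-49.8) + 26.775 − 13.776 = 44.699 → 44.7°C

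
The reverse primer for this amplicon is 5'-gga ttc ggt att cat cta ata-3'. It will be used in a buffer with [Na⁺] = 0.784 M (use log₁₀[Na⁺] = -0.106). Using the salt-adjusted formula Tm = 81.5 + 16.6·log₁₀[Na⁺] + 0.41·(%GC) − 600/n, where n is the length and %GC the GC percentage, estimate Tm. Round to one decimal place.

64.8°C

Length n = 21. Scanning the sequence gives T=8, G=4, A=6, C=3.
G+C = 7, so %GC = 7/21 × 100 = 33.333%
Salt term: 16.6 × (-0.106) = -1.76
GC term: 0.41 × 33.333 = 13.667; length term: −600/21 = −28.571
Tm = 81.5 + (-1.76) + 13.667 − 28.571 = 64.836 → 64.8°C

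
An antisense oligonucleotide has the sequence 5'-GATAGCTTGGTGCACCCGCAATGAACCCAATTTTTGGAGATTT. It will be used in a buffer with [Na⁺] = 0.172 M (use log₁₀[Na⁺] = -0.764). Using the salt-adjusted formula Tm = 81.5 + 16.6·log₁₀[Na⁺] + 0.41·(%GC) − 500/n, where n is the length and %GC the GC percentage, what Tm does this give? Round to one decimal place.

75.3°C

Length n = 43. Counting bases: T=13, C=9, A=11, G=10
G+C = 19, so %GC = 19/43 × 100 = 44.186%
Salt term: 16.6 × (-0.764) = -12.682
GC term: 0.41 × 44.186 = 18.116; length term: −500/43 = −11.628
Tm = 81.5 + (-12.682) + 18.116 − 11.628 = 75.306 → 75.3°C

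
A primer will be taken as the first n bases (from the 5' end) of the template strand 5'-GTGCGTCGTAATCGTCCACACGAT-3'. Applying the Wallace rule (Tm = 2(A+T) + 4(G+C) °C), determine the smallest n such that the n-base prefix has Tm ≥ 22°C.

First 6 bases: GTGCGT → Tm = 20°C (< 22°C)
First 7 bases: GTGCGTC → Tm = 24°C (≥ 22°C)
Each additional base adds 2°C (A/T) or 4°C (G/C), so Tm is non-decreasing in n; n = 7 is the first length to reach 22°C.

n = 7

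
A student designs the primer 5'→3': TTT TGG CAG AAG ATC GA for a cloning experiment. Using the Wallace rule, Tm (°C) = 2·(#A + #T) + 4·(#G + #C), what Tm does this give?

48°C

Counting bases: C=2, T=5, A=5, G=5
AT pairs contribute 10, GC pairs contribute 7.
Tm = 4·7 + 2·10 = 28 + 20 = 48°C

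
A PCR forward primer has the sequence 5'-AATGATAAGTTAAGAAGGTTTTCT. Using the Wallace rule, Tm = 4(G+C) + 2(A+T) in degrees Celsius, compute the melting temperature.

Counting bases: T=9, C=1, G=5, A=9
A+T = 18, G+C = 6
Tm = 2×18 + 4×6 = 60°C

60°C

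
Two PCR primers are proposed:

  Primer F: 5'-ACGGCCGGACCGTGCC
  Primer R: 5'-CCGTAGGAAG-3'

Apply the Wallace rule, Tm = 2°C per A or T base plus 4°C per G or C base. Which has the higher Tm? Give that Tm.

Primer F: A+T=3, G+C=13 → Tm = 2(3)+4(13) = 58°C
Primer R: A+T=4, G+C=6 → Tm = 2(4)+4(6) = 32°C
58°C vs 32°C → primer F is higher.

Primer F, 58°C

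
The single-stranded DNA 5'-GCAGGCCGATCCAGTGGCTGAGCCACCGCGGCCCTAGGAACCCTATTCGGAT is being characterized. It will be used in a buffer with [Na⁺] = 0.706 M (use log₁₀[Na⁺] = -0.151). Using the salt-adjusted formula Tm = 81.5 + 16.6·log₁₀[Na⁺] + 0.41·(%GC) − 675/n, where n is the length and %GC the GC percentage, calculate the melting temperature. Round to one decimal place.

Length n = 52. Scanning the sequence gives G=16, T=8, A=10, C=18.
G+C = 34, so %GC = 34/52 × 100 = 65.385%
Salt term: 16.6 × (-0.151) = -2.507
GC term: 0.41 × 65.385 = 26.808; length term: −675/52 = −12.981
Tm = 81.5 + (-2.507) + 26.808 − 12.981 = 92.82 → 92.8°C

92.8°C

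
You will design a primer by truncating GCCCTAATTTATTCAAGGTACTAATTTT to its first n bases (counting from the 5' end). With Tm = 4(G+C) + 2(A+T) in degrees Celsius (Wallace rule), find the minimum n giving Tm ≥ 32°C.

n = 12

First 11 bases: GCCCTAATTTA → Tm = 30°C (< 32°C)
First 12 bases: GCCCTAATTTAT → Tm = 32°C (≥ 32°C)
Since every base adds ≥2°C, Tm only increases with n, so the threshold is first crossed at n = 12.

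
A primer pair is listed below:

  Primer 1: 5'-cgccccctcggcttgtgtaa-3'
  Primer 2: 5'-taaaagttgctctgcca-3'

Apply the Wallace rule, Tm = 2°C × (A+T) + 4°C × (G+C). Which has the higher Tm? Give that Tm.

Primer 1, 66°C

Primer 1: A+T=7, G+C=13 → Tm = 2(7)+4(13) = 66°C
Primer 2: A+T=10, G+C=7 → Tm = 2(10)+4(7) = 48°C
66°C vs 48°C → primer 1 is higher.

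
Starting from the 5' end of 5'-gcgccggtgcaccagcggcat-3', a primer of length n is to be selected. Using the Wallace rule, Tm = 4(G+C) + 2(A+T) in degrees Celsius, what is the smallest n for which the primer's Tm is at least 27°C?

First 6 bases: GCGCCG → Tm = 24°C (< 27°C)
First 7 bases: GCGCCGG → Tm = 28°C (≥ 27°C)
Since every base adds ≥2°C, Tm only increases with n, so the threshold is first crossed at n = 7.

n = 7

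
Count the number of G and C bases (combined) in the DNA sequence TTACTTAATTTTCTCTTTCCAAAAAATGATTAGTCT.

T=17, C=6, G=2, A=11
Total G or C: 2 + 6 = 8

8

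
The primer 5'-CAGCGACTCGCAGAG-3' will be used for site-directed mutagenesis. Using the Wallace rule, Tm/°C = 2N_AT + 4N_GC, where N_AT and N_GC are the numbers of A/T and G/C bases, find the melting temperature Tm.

50°C

Counting bases: A=4, G=5, C=5, T=1
So N_AT = 5 and N_GC = 10.
Tm = 4·10 + 2·5 = 40 + 10 = 50°C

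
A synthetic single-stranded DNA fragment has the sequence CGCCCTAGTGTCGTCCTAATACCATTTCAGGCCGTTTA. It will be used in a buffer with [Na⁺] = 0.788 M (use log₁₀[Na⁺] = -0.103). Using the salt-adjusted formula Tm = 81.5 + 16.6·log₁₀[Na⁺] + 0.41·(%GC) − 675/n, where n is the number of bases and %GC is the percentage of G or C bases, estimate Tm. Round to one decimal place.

82.5°C

Length n = 38. Counting bases: T=12, A=7, C=12, G=7
G+C = 19, so %GC = 19/38 × 100 = 50%
Salt term: 16.6 × (-0.103) = -1.71
GC term: 0.41 × 50 = 20.5; length term: −675/38 = −17.763
Tm = 81.5 + (-1.71) + 20.5 − 17.763 = 82.527 → 82.5°C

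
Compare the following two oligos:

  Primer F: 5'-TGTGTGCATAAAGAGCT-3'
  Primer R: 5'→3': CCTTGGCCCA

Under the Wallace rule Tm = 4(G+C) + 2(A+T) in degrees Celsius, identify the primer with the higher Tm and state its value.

Primer F, 48°C

Primer F: A+T=10, G+C=7 → Tm = 2(10)+4(7) = 48°C
Primer R: A+T=3, G+C=7 → Tm = 2(3)+4(7) = 34°C
48°C vs 34°C → primer F is higher.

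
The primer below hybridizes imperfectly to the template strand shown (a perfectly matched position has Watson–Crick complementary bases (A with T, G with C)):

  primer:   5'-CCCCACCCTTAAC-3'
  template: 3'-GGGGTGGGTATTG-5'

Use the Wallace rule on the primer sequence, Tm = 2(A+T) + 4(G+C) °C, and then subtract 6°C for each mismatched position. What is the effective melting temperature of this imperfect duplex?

36°C

Primer base counts: A=3, T=2, G=0, C=8 → A+T=5, G+C=8
Perfect-match Tm = 2(5) + 4(8) = 10 + 32 = 42°C
Mismatches (positions where the bases are not complementary): 1 (at position 9)
Effective Tm = 42 − 1×6 = 42 − 6 = 36°C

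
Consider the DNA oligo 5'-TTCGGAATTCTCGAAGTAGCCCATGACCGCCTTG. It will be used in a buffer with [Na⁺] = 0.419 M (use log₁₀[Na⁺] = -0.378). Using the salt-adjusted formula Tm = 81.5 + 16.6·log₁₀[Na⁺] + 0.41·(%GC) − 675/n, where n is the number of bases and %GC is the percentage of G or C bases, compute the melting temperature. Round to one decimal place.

Length n = 34. Scanning the sequence gives T=9, G=8, A=7, C=10.
G+C = 18, so %GC = 18/34 × 100 = 52.941%
Salt term: 16.6 × (-0.378) = -6.275
GC term: 0.41 × 52.941 = 21.706; length term: −675/34 = −19.853
Tm = 81.5 + (-6.275) + 21.706 − 19.853 = 77.078 → 77.1°C

77.1°C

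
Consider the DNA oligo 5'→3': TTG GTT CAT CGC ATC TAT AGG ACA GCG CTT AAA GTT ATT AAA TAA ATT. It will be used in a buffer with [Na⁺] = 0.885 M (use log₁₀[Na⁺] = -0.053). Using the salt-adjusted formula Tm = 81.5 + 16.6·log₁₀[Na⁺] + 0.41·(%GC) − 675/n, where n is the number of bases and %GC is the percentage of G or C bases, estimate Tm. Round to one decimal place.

79.4°C

Length n = 48. Scanning the sequence gives G=8, A=16, T=17, C=7.
G+C = 15, so %GC = 15/48 × 100 = 31.25%
Salt term: 16.6 × (-0.053) = -0.88
GC term: 0.41 × 31.25 = 12.812; length term: −675/48 = −14.062
Tm = 81.5 + (-0.88) + 12.812 − 14.062 = 79.37 → 79.4°C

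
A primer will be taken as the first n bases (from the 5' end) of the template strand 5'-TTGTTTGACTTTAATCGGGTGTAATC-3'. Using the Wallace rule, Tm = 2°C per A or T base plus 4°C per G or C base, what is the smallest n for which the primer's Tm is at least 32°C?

First 12 bases: TTGTTTGACTTT → Tm = 30°C (< 32°C)
First 13 bases: TTGTTTGACTTTA → Tm = 32°C (≥ 32°C)
Each additional base adds 2°C (A/T) or 4°C (G/C), so Tm is non-decreasing in n; n = 13 is the first length to reach 32°C.

n = 13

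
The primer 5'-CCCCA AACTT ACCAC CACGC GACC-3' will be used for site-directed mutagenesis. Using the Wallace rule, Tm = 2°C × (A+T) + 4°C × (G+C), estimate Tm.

Counting bases: T=2, G=2, A=7, C=13
A+T = 9, G+C = 15
Tm = 2(9) + 4(15) = 18 + 60 = 78°C

78°C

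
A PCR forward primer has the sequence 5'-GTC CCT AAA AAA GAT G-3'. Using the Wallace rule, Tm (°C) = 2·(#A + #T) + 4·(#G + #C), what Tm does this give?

44°C

Base counts: A=7, T=3, C=3, G=3
A+T = 10, G+C = 6
Tm = 2(10) + 4(6) = 20 + 24 = 44°C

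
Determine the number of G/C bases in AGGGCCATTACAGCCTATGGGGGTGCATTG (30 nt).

17

C=6, T=7, A=6, G=11
Total G or C: 11 + 6 = 17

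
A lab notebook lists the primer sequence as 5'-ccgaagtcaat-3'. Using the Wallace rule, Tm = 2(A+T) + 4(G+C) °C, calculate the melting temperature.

32°C

Base counts: A=4, C=3, T=2, G=2
A+T = 6, G+C = 5
Tm = 2(6) + 4(5) = 12 + 20 = 32°C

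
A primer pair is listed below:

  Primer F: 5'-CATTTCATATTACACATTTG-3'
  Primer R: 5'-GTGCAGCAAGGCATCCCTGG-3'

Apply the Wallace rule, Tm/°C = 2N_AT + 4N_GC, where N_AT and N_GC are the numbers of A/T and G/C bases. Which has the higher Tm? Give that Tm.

Primer F: A+T=15, G+C=5 → Tm = 2(15)+4(5) = 50°C
Primer R: A+T=7, G+C=13 → Tm = 2(7)+4(13) = 66°C
50°C vs 66°C → primer R is higher.

Primer R, 66°C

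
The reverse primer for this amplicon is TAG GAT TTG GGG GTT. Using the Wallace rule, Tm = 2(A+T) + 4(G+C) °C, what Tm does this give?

44°C

Scanning the sequence gives G=7, T=6, C=0, A=2.
AT pairs contribute 8, GC pairs contribute 7.
Tm = 4·7 + 2·8 = 28 + 16 = 44°C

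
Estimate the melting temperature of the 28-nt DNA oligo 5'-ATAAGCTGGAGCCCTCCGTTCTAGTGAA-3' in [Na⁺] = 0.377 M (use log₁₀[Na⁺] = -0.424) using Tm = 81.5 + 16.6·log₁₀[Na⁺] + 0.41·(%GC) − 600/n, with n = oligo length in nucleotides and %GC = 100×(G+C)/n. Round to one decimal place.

Length n = 28. A=7, G=7, T=7, C=7
G+C = 14, so %GC = 14/28 × 100 = 50%
Salt term: 16.6 × (-0.424) = -7.038
GC term: 0.41 × 50 = 20.5; length term: −600/28 = −21.429
Tm = 81.5 + (-7.038) + 20.5 − 21.429 = 73.533 → 73.5°C

73.5°C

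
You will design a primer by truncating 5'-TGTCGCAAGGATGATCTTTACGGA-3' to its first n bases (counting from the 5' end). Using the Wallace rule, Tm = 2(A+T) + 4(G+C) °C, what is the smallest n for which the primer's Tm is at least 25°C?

First 8 bases: TGTCGCAA → Tm = 24°C (< 25°C)
First 9 bases: TGTCGCAAG → Tm = 28°C (≥ 25°C)
Since every base adds ≥2°C, Tm only increases with n, so the threshold is first crossed at n = 9.

n = 9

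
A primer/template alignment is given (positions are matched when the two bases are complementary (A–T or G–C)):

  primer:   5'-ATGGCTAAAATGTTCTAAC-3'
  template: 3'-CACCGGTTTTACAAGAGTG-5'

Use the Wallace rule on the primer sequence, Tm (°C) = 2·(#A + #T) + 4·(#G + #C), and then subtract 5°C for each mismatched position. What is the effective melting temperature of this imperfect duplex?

Primer base counts: A=7, T=6, G=3, C=3 → A+T=13, G+C=6
Perfect-match Tm = 2(13) + 4(6) = 26 + 24 = 50°C
Mismatches (positions where the bases are not complementary): 3 (at positions 1, 6, 17)
Effective Tm = 50 − 3×5 = 50 − 15 = 35°C

35°C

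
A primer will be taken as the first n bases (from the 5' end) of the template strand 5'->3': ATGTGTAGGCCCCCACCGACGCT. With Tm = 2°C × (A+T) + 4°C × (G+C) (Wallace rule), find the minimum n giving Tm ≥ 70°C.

First 20 bases: ATGTGTAGGCCCCCACCGAC → Tm = 66°C (< 70°C)
First 21 bases: ATGTGTAGGCCCCCACCGACG → Tm = 70°C (≥ 70°C)
Since every base adds ≥2°C, Tm only increases with n, so the threshold is first crossed at n = 21.

n = 21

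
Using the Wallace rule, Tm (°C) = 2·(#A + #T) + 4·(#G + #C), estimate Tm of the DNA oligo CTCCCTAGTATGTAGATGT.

54°C

Counting bases: T=7, A=4, G=4, C=4
A+T = 11, G+C = 8
Tm = 2×11 + 4×8 = 54°C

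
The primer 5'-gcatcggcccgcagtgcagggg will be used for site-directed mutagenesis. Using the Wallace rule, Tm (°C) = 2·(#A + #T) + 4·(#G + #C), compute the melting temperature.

Scanning the sequence gives A=3, T=2, G=10, C=7.
A+T = 5, G+C = 17
Tm = 4·17 + 2·5 = 68 + 10 = 78°C

78°C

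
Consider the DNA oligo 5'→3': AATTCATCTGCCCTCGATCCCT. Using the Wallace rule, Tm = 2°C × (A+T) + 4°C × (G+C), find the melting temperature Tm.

66°C

Scanning the sequence gives T=7, A=4, C=9, G=2.
AT pairs contribute 11, GC pairs contribute 11.
Tm = 2(11) + 4(11) = 22 + 44 = 66°C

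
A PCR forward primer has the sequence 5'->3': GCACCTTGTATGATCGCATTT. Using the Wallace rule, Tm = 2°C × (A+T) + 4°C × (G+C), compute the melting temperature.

60°C

T=8, A=4, G=4, C=5
AT pairs contribute 12, GC pairs contribute 9.
Tm = 2×12 + 4×9 = 60°C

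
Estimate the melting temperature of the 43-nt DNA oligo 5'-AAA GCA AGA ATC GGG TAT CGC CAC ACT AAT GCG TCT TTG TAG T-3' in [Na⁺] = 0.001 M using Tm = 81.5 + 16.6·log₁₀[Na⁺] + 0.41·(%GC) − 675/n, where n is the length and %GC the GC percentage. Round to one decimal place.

34.1°C

Length n = 43. T=11, C=9, G=10, A=13
G+C = 19, so %GC = 19/43 × 100 = 44.186%
Salt term: 16.6 × (-3) = -49.8
GC term: 0.41 × 44.186 = 18.116; length term: −675/43 = −15.698
Tm = 81.5 + (-49.8) + 18.116 − 15.698 = 34.118 → 34.1°C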